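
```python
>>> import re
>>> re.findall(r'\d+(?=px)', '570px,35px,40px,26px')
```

['570', '35', '40', '26']

The positive lookaround only admits positions where the adjacent text matches; those characters stay outside the span.
Since nothing is captured, `findall` lists the 4 matched substrings directly.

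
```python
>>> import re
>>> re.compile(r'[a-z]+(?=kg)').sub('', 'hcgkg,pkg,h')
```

The `(?=…)`/`(?<=…)` assertion just peeks at neighbouring text; it doesn't advance the match position.
Matches: at [0:3] → 'hcg'; at [6:7] → 'p'.
`sub` substitutes '' at each match site.

'kg,kg,h'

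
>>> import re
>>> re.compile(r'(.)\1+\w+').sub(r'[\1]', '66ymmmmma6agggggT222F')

'[6]'

`\1` has to match the exact text group 1 already captured.
The replacement refers to a captured group, so each match is rewritten using its own captured text.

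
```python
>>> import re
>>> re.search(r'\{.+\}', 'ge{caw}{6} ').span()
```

(2, 10)

Unlike `match`, `search` isn't anchored — it looks for the pattern anywhere in the string.
The match spans [2:10] → '{caw}{6}'.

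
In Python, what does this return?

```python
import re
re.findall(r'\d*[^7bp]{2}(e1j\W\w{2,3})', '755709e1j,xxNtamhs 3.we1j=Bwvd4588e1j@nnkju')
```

This matches zero or more of a digit, then exactly 2 of any character except [7bp]; then the literal 'e1j', then a non-word character, then 2 to 3 of a word character (captured).
Matches: at [0:13] match '755709e1j,xxN', group 1 = 'e1j,xxN'; at [19:29] match '3.we1j=Bwv', group 1 = 'e1j=Bwv'; at [30:41] match '4588e1j@nnk', group 1 = 'e1j@nnk'.
With a single group, `findall` returns only what that group captured — 3 items.

['e1j,xxN', 'e1j=Bwv', 'e1j@nnk']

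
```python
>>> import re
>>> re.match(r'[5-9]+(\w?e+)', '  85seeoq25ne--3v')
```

None

This matches one or more of a character in [5-9]; then optionally a word character, then one or more of a literal 'e' (captured).
`match` is anchored at position 0; if the pattern doesn't fit there, it returns None.
Here position 0 doesn't satisfy it, so the call returns None.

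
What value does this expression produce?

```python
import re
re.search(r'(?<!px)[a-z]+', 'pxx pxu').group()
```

`(?!…)`/`(?<!…)` only lets a position through if the neighbouring text does NOT match; no characters are consumed.
The match spans [0:3] → 'pxx'.

'pxx'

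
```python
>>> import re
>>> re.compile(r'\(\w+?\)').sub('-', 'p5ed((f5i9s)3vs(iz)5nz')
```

'p5ed(-3vs-5nz'

Every occurrence is swapped for '-'.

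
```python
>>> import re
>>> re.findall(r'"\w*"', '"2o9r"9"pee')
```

Since nothing is captured, `findall` lists the 1 matched substring directly.

['"2o9r"']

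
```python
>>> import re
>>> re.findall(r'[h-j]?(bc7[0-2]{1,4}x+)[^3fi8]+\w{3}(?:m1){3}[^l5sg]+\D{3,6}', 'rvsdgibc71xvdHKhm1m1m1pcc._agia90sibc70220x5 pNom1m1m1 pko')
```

['bc71x', 'bc70220x']

This matches optionally a character in [h-j]; then the literal 'bc7', then 1 to 4 of a character in [0-2], then one or more of a literal 'x' (captured); then one or more of any character except [3fi8]; then exactly 3 of a word character, then the literal 'm1' repeated 3 times, then one or more of any character except [l5sg]; then 3 to 6 of a non-digit.
Walking the string: at [5:31] match 'ibc71xvdHKhm1m1m1pcc._agia', group 1 = 'bc71x'; at [34:58] match 'ibc70220x5 pNom1m1m1 pko', group 1 = 'bc70220x'.
Because there's exactly one group, `findall` drops the full match and keeps group 1 from each hit.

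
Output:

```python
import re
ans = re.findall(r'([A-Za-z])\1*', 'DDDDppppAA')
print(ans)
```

A backreference is literal: `\1` must see the identical characters the first group matched.
With a single group, `findall` returns only what that group captured — 3 items.

['D', 'p', 'A']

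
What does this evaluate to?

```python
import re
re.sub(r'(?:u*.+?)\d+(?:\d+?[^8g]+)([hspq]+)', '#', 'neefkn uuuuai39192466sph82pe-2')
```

Every occurrence is swapped for '#'.

'#82pe-2'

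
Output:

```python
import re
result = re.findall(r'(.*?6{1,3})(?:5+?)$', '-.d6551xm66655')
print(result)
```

['-.d6551xm666']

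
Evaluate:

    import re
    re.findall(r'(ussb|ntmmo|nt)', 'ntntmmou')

['nt', 'ntmmo']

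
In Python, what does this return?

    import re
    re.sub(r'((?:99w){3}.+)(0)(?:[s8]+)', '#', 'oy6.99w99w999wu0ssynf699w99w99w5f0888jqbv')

'oy6.99w99w999wu0ssynf6#jqbv'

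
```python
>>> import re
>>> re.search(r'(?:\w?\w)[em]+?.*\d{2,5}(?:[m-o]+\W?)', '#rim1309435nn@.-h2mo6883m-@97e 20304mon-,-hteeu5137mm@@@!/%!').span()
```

The match spans [1:54] → 'rim1309435nn@.-h2mo6883m-@97e 20304mon-,-hteeu5137mm@'.

(1, 54)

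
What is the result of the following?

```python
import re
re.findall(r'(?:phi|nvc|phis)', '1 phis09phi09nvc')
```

Alternation isn't longest-match — the leftmost alternative that fits at this position is chosen.
Matches: at [2:5] → 'phi'; at [8:11] → 'phi'; at [13:16] → 'nvc'.
`findall` yields the raw match text (3 of them) because the pattern has no groups.

['phi', 'phi', 'nvc']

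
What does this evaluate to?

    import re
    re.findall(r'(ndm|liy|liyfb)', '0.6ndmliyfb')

['ndm', 'liy']

Branches in `(...|...)` are attempted left-to-right; the first branch that allows the whole pattern to succeed is taken.
Scanning left to right: at [3:6] match 'ndm', group 1 = 'ndm'; at [6:9] match 'liy', group 1 = 'liy'.
Because there's exactly one group, `findall` drops the full match and keeps group 1 from each hit.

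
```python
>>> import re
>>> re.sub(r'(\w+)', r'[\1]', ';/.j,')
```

';/.[j],'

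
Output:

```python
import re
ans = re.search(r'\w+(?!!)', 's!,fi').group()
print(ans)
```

fi

The negative lookaround is zero-width — it rules out positions where the adjacent text would match, without consuming anything.
Unlike `match`, `search` isn't anchored — it looks for the pattern anywhere in the string.
The match spans [3:5] → 'fi'.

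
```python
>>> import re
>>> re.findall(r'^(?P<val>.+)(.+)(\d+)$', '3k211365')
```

[('3k2113', '6', '5')]

The pattern matches anchored at the start of the string; then one or more of any character (captured as 'val'); then one or more of any character (captured); then one or more of a digit (captured); then anchored at the end.
Walking the string: at [0:8] match '3k211365', groups = ('3k2113', '6', '5').
Multiple groups make `findall` return tuples — one 3-tuple for the one match.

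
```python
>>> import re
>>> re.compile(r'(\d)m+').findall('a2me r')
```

['2']

The pattern matches a digit (captured); then one or more of a literal 'm'.
Matches: at [1:3] match '2m', group 1 = '2'.
`findall` collects group 1 from the one match (1 total).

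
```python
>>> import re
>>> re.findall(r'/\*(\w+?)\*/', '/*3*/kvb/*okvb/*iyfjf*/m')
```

['3', 'iyfjf']

Scanning left to right: at [0:5] match '/*3*/', group 1 = '3'; at [14:23] match '/*iyfjf*/', group 1 = 'iyfjf'.
With a single group, `findall` returns only what that group captured — 2 items.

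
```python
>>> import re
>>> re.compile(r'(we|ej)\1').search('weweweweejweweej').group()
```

'wewe'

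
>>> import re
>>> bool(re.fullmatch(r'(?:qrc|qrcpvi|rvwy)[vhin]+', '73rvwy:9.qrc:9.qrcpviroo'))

False

For `fullmatch`, every character of the input must be accounted for by the pattern.
Here the pattern can't cover the whole string, so the call returns None, and `bool(None)` is False.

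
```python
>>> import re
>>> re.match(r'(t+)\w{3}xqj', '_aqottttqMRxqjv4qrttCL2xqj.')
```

None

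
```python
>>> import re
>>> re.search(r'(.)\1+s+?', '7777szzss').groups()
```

`\1` is not a pattern — it's the concrete string captured by group 1, re-applied verbatim.
Unlike `match`, `search` isn't anchored — it looks for the pattern anywhere in the string.
The match spans [0:5] → '7777s'.
Captured: group 1 = '7'.

('7',)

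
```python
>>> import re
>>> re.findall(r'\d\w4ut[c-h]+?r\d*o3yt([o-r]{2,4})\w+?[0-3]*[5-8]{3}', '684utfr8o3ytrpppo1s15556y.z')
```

['rppp']

Pattern: a digit, then a word character, then the literal '4ut'; then one or more of a character in [c-h] (lazy), then the literal 'r', then zero or more of a digit; then the literal 'o3', then the literal 'yt'; then 2 to 4 of a character in [o-r] (captured); then one or more of a word character (lazy), then zero or more of a character in [0-3], then exactly 3 of a character in [5-8].
Matches: at [0:23] match '684utfr8o3ytrpppo1s1555', group 1 = 'rppp'.
One capturing group, so `findall` returns just the captured substring from the one match — 1 in all.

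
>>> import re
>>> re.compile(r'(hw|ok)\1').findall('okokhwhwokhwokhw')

['ok', 'hw']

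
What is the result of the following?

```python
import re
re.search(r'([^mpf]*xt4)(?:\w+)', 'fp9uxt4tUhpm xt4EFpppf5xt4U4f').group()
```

'9uxt4tUhpm'

Pattern: zero or more of any character except [mpf], then the literal 'xt4' (captured); then one or more of a word character (non-capturing group).
`re.search` scans for the first position where the pattern succeeds.
The match spans [2:12] → '9uxt4tUhpm'.
Captured: group 1 = '9uxt4'.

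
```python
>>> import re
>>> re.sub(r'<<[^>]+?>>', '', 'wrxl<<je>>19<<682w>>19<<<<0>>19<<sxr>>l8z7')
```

'wrxl191919l8z7'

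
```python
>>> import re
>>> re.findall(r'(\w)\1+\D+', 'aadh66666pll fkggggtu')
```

['a', '6']

`\1` is not a pattern — it's the concrete string captured by group 1, re-applied verbatim.
Scanning left to right: at [0:4] match 'aadh', group 1 = 'a'; at [4:21] match '66666pll fkggggtu', group 1 = '6'.
`findall` collects group 1 from each match (2 total).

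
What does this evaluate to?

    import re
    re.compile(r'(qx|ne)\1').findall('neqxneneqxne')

A backreference is literal: `\1` must see the identical characters the first group matched.
Scanning left to right: at [4:8] match 'nene', group 1 = 'ne'.
One capturing group, so `findall` returns just the captured substring from the one match — 1 in all.

['ne']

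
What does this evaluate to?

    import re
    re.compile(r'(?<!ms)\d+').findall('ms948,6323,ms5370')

A negative assertion filters positions out without eating any characters.
Walking the string: at [3:5] → '48'; at [6:10] → '6323'; at [14:17] → '370'.
No capturing groups, so `findall` returns the 3 full match strings.

['48', '6323', '370']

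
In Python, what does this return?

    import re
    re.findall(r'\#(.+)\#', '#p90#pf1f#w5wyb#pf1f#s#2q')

Because there's exactly one group, `findall` drops the full match and keeps group 1 from the one hit.

['p90#pf1f#w5wyb#pf1f#s']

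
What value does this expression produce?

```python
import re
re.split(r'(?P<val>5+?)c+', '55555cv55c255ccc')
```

['', '55555', 'v', '55', '2', '55', '']

With a capturing group present, the delimiter's captured portion is kept in the result list.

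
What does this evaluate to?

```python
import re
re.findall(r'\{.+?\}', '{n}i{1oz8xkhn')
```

['{n}']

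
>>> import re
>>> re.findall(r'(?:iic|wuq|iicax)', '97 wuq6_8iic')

['wuq', 'iic']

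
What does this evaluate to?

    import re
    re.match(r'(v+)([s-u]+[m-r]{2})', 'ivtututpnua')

None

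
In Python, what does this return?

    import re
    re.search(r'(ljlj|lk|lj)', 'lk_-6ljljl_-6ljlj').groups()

('lk',)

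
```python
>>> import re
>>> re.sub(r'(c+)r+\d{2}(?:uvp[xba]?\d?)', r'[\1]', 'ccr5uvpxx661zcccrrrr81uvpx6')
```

Pattern: one or more of a literal 'c' (captured); then one or more of the literal 'r', then exactly 2 of a digit; then the literal 'uvp', then optionally one of [xba], then optionally a digit (non-capturing group).
Matches: at [13:27] → 'cccrrrr81uvpx6'.
`\1` in the replacement pulls in group 1's text for each match.

'ccr5uvpxx661z[ccc]'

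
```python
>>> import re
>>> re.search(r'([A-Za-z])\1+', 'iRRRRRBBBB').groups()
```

('R',)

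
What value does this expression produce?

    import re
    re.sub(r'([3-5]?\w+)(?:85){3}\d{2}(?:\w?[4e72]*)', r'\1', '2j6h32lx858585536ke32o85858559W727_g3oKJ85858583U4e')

'2j6h32lx858585536ke32o85858559W727_g3oKJ'

Pattern: optionally a character in [3-5], then one or more of a word character (captured); then the literal '85' repeated 3 times, then exactly 2 of a digit; then optionally a word character, then zero or more of one of [4e72] (non-capturing group).
Each match is replaced using the text its own group 1 captured.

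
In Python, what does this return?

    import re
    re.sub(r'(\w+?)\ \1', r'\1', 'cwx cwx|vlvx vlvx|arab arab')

'cwx|vlvx|arab'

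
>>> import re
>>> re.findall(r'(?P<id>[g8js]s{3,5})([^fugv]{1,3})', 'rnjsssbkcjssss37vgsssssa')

[('jsss', 'bkc'), ('jssss', '37'), ('gsssss', 'a')]

Pattern: one of [g8js], then 3 to 5 of the literal 's' (captured as 'id'); then 1 to 3 of any character except [fugv] (captured).
Scanning left to right: at [2:9] match 'jsssbkc', groups = ('jsss', 'bkc'); at [9:16] match 'jssss37', groups = ('jssss', '37'); at [17:24] match 'gsssssa', groups = ('gsssss', 'a').
2 groups means each result is a tuple of 2 captured strings — 3 here.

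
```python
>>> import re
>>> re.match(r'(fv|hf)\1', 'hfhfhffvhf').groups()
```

The match spans [0:4] → 'hfhf'.
Captured: group 1 = 'hf'.

('hf',)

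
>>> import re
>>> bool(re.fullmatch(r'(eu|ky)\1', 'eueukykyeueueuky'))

`fullmatch` succeeds only if the pattern covers the string from start to end.
Here the string isn't matched end-to-end, so the call returns None, and `bool(None)` is False.

False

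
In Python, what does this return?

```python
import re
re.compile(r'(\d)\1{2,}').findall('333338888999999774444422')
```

['3', '8', '9', '4']

`\1` is not a pattern — it's the concrete string captured by group 1, re-applied verbatim.
With a single group, `findall` returns only what that group captured — 4 items.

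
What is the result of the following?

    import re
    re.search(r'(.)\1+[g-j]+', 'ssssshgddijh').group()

'ssssshg'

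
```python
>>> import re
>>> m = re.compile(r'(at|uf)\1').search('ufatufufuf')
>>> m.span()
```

After group 1 captures some text, `\1` only succeeds where that same text appears again.
The match spans [4:8] → 'ufuf'.

(4, 8)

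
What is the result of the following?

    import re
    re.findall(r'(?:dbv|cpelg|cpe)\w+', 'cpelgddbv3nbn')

Matches: at [0:13] → 'cpelgddbv3nbn'.
No capturing groups, so `findall` returns the 1 full match string.

['cpelgddbv3nbn']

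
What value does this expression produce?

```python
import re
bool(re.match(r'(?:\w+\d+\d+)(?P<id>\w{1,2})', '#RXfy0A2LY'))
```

False

The pattern matches one or more of a word character, then one or more of a digit, then one or more of a digit (non-capturing group); then 1 to 2 of a word character (captured as 'id').
`match` is anchored at position 0; if the pattern doesn't fit there, it returns None.
Here the pattern fails at index 0, so the call returns None, and `bool(None)` is False.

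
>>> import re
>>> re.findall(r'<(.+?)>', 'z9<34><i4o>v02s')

['34', 'i4o']

A `+?`/`*?`/`{m,n}?` starts at its minimum and grows only as far as needed for what follows to match.
With a single group, `findall` returns only what that group captured — 2 items.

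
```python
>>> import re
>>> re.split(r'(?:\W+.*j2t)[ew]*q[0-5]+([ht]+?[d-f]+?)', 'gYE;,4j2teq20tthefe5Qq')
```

['gYE', 'tthe', 'fe5Qq']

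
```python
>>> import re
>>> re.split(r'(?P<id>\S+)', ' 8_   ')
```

[' ', '8_', '   ']

The pattern matches one or more of a non-whitespace character (captured as 'id').
Matches to split on: at [1:3] → '8_'.
Because the pattern has a capturing group, `split` also inserts each captured text between the pieces.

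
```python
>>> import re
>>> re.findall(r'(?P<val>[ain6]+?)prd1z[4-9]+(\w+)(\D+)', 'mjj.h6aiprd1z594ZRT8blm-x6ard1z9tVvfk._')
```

Pattern: one or more of one of [ain6] (lazy) (captured as 'val'); then the literal 'prd', then the literal '1z', then one or more of a character in [4-9]; then one or more of a word character (captured); then one or more of a non-digit (captured).
With 3 capturing groups, `findall` returns a 3-tuple per match.

[('6ai', 'ZRT8blm', '-x')]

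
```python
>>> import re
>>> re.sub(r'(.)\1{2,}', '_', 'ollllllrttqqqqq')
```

The backreference `\1` re-matches whatever the first group consumed, character for character.
Matches: at [1:7] → 'llllll'; at [10:15] → 'qqqqq'.
Each match is replaced by '_'.

'o_rtt_'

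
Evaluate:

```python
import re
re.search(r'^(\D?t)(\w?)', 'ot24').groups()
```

('ot', '2')

This matches anchored at the start of the string; then optionally a non-digit, then the literal 't' (captured); then optionally a word character (captured).
`re.search` tries every starting position until one works.
The match spans [0:3] → 'ot2'.
Captured: group 1 = 'ot', group 2 = '2'.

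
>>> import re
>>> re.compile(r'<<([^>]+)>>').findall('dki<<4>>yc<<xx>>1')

Because there's exactly one group, `findall` drops the full match and keeps group 1 from each hit.

['4', 'xx']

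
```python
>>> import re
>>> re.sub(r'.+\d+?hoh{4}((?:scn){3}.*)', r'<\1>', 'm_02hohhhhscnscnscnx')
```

'<scnscnscnx>'

Each match is replaced using the text its own group 1 captured.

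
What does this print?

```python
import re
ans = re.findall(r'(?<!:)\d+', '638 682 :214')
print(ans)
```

['638', '682', '14']

The negative lookaround is zero-width — it rules out positions where the adjacent text would match, without consuming anything.
Since nothing is captured, `findall` lists the 3 matched substrings directly.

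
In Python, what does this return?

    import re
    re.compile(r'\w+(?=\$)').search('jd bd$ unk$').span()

Because the assertion is zero-width, the text it checks is not consumed and won't appear in the result.
`search` walks the string left to right and returns the first match it finds.
The match spans [3:5] → 'bd'.

(3, 5)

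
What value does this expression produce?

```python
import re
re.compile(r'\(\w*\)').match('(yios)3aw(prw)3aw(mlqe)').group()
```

'(yios)'

`re.match` only tries the pattern at the start of the string.
The match spans [0:6] → '(yios)'.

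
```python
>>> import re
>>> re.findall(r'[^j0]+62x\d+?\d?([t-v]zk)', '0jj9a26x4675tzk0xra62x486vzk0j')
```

['vzk']

This matches one or more of any character except [j0], then the literal '62x'; then one or more of a digit (lazy), then optionally a digit; then a character in [t-v], then the literal 'zk' (captured).
One capturing group, so `findall` returns just the captured substring from the one match — 1 in all.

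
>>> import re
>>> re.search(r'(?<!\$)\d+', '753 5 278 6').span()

(0, 3)

A negative assertion filters positions out without eating any characters.
`search` walks the string left to right and returns the first match it finds.
The match spans [0:3] → '753'.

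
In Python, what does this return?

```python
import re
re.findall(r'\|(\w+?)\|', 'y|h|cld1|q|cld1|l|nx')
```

Scanning left to right: at [1:4] match '|h|', group 1 = 'h'; at [8:11] match '|q|', group 1 = 'q'; at [15:18] match '|l|', group 1 = 'l'.
One capturing group, so `findall` returns just the captured substring from each match — 3 in all.

['h', 'q', 'l']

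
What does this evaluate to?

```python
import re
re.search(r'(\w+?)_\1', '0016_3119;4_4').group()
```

A backreference is literal: `\1` must see the identical characters the first group matched.
Unlike `match`, `search` isn't anchored — it looks for the pattern anywhere in the string.
The match spans [10:13] → '4_4'.
Captured: group 1 = '4'.

'4_4'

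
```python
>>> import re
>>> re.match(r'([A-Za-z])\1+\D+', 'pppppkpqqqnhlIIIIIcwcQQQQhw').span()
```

(0, 27)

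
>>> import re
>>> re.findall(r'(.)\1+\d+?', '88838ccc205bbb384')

`\1` has to match the exact text group 1 already captured.
Walking the string: at [0:4] match '8883', group 1 = '8'; at [5:9] match 'ccc2', group 1 = 'c'; at [11:15] match 'bbb3', group 1 = 'b'.
`findall` collects group 1 from each match (3 total).

['8', 'c', 'b']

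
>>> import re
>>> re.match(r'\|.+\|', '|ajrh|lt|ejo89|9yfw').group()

'|ajrh|lt|ejo89|'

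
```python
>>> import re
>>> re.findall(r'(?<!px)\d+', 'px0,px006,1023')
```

['06', '1023']

The negative lookahead/lookbehind blocks any match where the forbidden context is present.
`findall` yields the raw match text (2 of them) because the pattern has no groups.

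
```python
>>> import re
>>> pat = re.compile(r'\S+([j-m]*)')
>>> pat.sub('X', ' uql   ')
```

' X   '

Pattern: one or more of a non-whitespace character; then zero or more of a character in [j-m] (captured).
Matches: at [1:4] → 'uql'.
Every occurrence is swapped for 'X'.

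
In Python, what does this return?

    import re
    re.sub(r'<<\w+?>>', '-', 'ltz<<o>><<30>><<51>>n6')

'ltz---n6'

Every occurrence is swapped for '-'.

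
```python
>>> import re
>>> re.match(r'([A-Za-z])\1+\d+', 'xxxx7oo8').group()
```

'xxxx7'

`re.match` only tries the pattern at the start of the string.
The match spans [0:5] → 'xxxx7'.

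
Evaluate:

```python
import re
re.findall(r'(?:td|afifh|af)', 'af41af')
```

['af', 'af']

No capturing groups, so `findall` returns the 2 full match strings.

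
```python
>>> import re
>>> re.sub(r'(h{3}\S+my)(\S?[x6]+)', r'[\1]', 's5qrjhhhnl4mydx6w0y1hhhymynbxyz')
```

This matches exactly 3 of the literal 'h', then one or more of a non-whitespace character, then the literal 'my' (captured); then optionally a non-whitespace character, then one or more of one of [x6] (captured).
Matches: at [5:16] → 'hhhnl4mydx6'.
The replacement refers to a captured group, so each match is rewritten using its own captured text.

's5qrj[hhhnl4my]w0y1hhhymynbxyz'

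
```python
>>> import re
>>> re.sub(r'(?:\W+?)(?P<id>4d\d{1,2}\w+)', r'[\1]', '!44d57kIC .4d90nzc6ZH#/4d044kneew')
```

Pattern: one or more of a non-word character (lazy) (non-capturing group); then the literal '4d', then 1 to 2 of a digit, then one or more of a word character (captured as 'id').
Matches: at [9:21] → ' .4d90nzc6ZH'; at [21:33] → '#/4d044kneew'.
The replacement refers to a captured group, so each match is rewritten using its own captured text.

'!44d57kIC[4d90nzc6ZH][4d044kneew]'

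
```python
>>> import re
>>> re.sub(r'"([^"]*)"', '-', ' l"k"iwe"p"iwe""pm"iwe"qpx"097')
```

Matches: at [2:5] → '"k"'; at [8:11] → '"p"'; at [14:16] → '""'; at [18:23] → '"iwe"'.
`sub` substitutes '-' at each match site.

' l-iwe-iwe-pm-qpx"097'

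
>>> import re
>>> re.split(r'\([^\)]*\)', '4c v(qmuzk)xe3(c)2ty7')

['4c v', 'xe3', '2ty7']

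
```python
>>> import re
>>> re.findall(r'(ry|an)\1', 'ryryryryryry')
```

['ry', 'ry', 'ry']

`\1` is not a pattern — it's the concrete string captured by group 1, re-applied verbatim.
Walking the string: at [0:4] match 'ryry', group 1 = 'ry'; at [4:8] match 'ryry', group 1 = 'ry'; at [8:12] match 'ryry', group 1 = 'ry'.
Because there's exactly one group, `findall` drops the full match and keeps group 1 from each hit.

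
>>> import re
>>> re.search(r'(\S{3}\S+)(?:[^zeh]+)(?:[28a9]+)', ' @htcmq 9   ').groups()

('@htcmq',)

The pattern matches exactly 3 of a non-whitespace character, then one or more of a non-whitespace character (captured); then one or more of any character except [zeh] (non-capturing group); then one or more of one of [28a9] (non-capturing group).
`re.search` scans for the first position where the pattern succeeds.
The match spans [1:9] → '@htcmq 9'.
Captured: group 1 = '@htcmq'.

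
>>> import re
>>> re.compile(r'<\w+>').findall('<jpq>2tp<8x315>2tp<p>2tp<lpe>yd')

Walking the string: at [0:5] → '<jpq>'; at [8:15] → '<8x315>'; at [18:21] → '<p>'; at [24:29] → '<lpe>'.
`findall` yields the raw match text (4 of them) because the pattern has no groups.

['<jpq>', '<8x315>', '<p>', '<lpe>']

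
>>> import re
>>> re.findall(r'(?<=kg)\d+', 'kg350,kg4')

The positive lookaround only admits positions where the adjacent text matches; those characters stay outside the span.
Scanning left to right: at [2:5] → '350'; at [8:9] → '4'.
With no groups in the pattern, `findall` gives back each whole match — 2 here.

['350', '4']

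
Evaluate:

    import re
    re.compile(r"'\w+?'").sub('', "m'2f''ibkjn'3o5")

'm3o5'

Each match is replaced by ''.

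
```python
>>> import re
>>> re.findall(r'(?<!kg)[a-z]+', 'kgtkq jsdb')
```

The negative lookahead/lookbehind blocks any match where the forbidden context is present.
`findall` yields the raw match text (2 of them) because the pattern has no groups.

['kgtkq', 'jsdb']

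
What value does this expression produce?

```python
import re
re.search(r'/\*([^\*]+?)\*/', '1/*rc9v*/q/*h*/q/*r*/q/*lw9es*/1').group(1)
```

The match spans [1:9] → '/*rc9v*/'.
Captured: group 1 = 'rc9v'.

'rc9v'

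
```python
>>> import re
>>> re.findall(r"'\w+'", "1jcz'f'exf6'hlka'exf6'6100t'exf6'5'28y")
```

Walking the string: at [4:7] → "'f'"; at [11:17] → "'hlka'"; at [21:28] → "'6100t'"; at [32:35] → "'5'".
Since nothing is captured, `findall` lists the 4 matched substrings directly.

["'f'", "'hlka'", "'6100t'", "'5'"]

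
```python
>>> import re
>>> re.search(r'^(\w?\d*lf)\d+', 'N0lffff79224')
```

This matches anchored at the start of the string; then optionally a word character, then zero or more of a digit, then the literal 'lf' (captured); then one or more of a digit.
`re.search` scans for the first position where the pattern succeeds.
Here no position works, so the call returns None.

None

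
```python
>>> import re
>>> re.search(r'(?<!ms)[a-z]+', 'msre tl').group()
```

'msre'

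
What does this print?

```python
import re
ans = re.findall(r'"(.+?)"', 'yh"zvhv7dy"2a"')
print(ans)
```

['zvhv7dy']

The `?` after the quantifier makes it lazy — it takes as little as possible before letting the rest of the pattern try.
Matches: at [2:11] match '"zvhv7dy"', group 1 = 'zvhv7dy'.
`findall` collects group 1 from the one match (1 total).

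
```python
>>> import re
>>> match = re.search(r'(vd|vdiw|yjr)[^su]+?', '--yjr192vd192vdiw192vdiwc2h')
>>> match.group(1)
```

The match spans [2:6] → 'yjr1'.
Captured: group 1 = 'yjr'.

'yjr'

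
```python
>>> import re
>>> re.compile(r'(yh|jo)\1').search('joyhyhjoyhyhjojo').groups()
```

('yh',)

A backreference is literal: `\1` must see the identical characters the first group matched.
`search` walks the string left to right and returns the first match it finds.
The match spans [2:6] → 'yhyh'.
Captured: group 1 = 'yh'.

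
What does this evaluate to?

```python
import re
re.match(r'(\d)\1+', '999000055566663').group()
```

'999'

After group 1 captures some text, `\1` only succeeds where that same text appears again.
`re.match` only tries the pattern at the start of the string.
The match spans [0:3] → '999'.
Captured: group 1 = '9'.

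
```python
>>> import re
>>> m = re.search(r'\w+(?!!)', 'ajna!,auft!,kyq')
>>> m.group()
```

'ajn'

`(?!…)`/`(?<!…)` only lets a position through if the neighbouring text does NOT match; no characters are consumed.
The match spans [0:3] → 'ajn'.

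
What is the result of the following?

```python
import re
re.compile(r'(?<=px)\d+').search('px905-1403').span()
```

The positive lookaround only admits positions where the adjacent text matches; those characters stay outside the span.
Unlike `match`, `search` isn't anchored — it looks for the pattern anywhere in the string.
The match spans [2:5] → '905'.

(2, 5)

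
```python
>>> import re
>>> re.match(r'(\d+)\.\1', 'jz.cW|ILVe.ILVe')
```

`\1` is not a pattern — it's the concrete string captured by group 1, re-applied verbatim.
`match` is anchored at position 0; if the pattern doesn't fit there, it returns None.
Here the pattern fails at index 0, so the call returns None.

None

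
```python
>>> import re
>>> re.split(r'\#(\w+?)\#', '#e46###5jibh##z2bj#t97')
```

['', 'e46', '#', '5jibh', '', 'z2bj', 't97']

`re.split` interleaves the captured-group text with the surrounding fragments.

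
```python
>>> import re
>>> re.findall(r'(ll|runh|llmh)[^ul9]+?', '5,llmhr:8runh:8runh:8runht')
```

['ll', 'runh', 'runh', 'runh']

Alternation tries branches left to right and keeps the first one that lets the overall match succeed at that position.
Because there's exactly one group, `findall` drops the full match and keeps group 1 from each hit.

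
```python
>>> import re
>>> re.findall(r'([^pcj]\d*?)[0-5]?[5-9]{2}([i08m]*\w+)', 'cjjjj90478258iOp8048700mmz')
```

[('90', '258iOp8048700mmz')]

The pattern matches any character except [pcj], then zero or more of a digit (lazy) (captured); then optionally a character in [0-5], then exactly 2 of a character in [5-9]; then zero or more of one of [i08m], then one or more of a word character (captured).
Scanning left to right: at [5:26] match '90478258iOp8048700mmz', groups = ('90', '258iOp8048700mmz').
Multiple groups make `findall` return tuples — one 2-tuple for the one match.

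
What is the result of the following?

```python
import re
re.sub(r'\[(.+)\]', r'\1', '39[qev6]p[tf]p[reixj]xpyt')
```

'39qev6]p[tf]p[reixjxpyt'

Matches: at [2:21] → '[qev6]p[tf]p[reixj]'.
The replacement refers to a captured group, so each match is rewritten using its own captured text.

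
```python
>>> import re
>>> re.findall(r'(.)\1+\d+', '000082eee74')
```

After group 1 captures some text, `\1` only succeeds where that same text appears again.
Matches: at [0:6] match '000082', group 1 = '0'; at [6:11] match 'eee74', group 1 = 'e'.
Because there's exactly one group, `findall` drops the full match and keeps group 1 from each hit.

['0', 'e']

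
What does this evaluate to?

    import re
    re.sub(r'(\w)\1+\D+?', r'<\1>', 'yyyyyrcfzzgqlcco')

A backreference is literal: `\1` must see the identical characters the first group matched.
Matches: at [0:6] → 'yyyyyr'; at [8:11] → 'zzg'; at [13:16] → 'cco'.
The replacement refers to a captured group, so each match is rewritten using its own captured text.

'<y>cf<z>ql<c>'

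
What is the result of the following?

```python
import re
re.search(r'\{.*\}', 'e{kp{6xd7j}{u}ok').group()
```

'{kp{6xd7j}{u}'

`search` walks the string left to right and returns the first match it finds.
The match spans [1:14] → '{kp{6xd7j}{u}'.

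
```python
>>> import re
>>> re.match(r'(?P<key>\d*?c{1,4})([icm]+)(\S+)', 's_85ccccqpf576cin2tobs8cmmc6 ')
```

The pattern matches zero or more of a digit (lazy), then 1 to 4 of the literal 'c' (captured as 'key'); then one or more of one of [icm] (captured); then one or more of a non-whitespace character (captured).
`re.match` only tries the pattern at the start of the string.
Here the string doesn't start with a match, so the call returns None.

None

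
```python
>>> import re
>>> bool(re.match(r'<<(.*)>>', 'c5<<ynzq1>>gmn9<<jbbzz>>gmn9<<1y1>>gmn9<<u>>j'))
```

False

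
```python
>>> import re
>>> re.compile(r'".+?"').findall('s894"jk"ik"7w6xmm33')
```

Because the quantifier is non-greedy, it stops expanding at the earliest point where the rest of the pattern can succeed.
Scanning left to right: at [4:8] → '"jk"'.
With no groups in the pattern, `findall` gives back each whole match — 1 here.

['"jk"']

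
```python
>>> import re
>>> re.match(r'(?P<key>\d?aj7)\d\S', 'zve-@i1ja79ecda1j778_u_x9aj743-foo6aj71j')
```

None

`re.match` only tries the pattern at the start of the string.
Here the string doesn't start with a match, so the call returns None.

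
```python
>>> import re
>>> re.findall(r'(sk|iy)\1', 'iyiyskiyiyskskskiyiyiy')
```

['iy', 'iy', 'sk', 'iy']

After group 1 captures some text, `\1` only succeeds where that same text appears again.
Because there's exactly one group, `findall` drops the full match and keeps group 1 from each hit.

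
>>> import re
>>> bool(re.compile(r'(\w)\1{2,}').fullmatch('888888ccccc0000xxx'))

False

`\1` is not a pattern — it's the concrete string captured by group 1, re-applied verbatim.
`re.fullmatch` requires the pattern to consume the entire string.
Here the string isn't matched end-to-end, so the call returns None, and `bool(None)` is False.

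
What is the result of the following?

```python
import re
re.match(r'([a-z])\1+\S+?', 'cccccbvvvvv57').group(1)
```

A backreference is literal: `\1` must see the identical characters the first group matched.
`match` is anchored at position 0; if the pattern doesn't fit there, it returns None.
The match spans [0:6] → 'cccccb'.
Captured: group 1 = 'c'.

'c'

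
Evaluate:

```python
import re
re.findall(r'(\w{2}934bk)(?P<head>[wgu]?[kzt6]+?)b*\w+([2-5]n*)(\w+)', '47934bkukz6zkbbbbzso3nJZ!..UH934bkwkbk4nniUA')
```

[('47934bk', 'uk', '3n', 'JZ'), ('UH934bk', 'wk', '4nn', 'iUA')]

This matches exactly 2 of a word character, then the literal '934', then the literal 'bk' (captured); then optionally one of [wgu], then one or more of one of [kzt6] (lazy) (captured as 'head'); then zero or more of the literal 'b', then one or more of a word character; then a character in [2-5], then zero or more of the literal 'n' (captured); then one or more of a word character (captured).
Multiple groups make `findall` return tuples — one 4-tuple for each match.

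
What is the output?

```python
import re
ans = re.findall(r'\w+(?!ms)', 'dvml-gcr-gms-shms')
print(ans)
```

`(?!…)`/`(?<!…)` only lets a position through if the neighbouring text does NOT match; no characters are consumed.
Since nothing is captured, `findall` lists the 4 matched substrings directly.

['dvml', 'gcr', 'gms', 'shms']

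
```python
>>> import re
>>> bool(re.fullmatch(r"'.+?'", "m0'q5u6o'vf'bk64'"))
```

`re.fullmatch` is like wrapping the pattern in `^…$` (in single-line mode).
Here there's no way to consume every character, so the call returns None, and `bool(None)` is False.

False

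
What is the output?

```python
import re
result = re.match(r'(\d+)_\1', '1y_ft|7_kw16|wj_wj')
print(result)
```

None

A backreference is literal: `\1` must see the identical characters the first group matched.
With `match`, the pattern is implicitly anchored at the beginning.
Here position 0 doesn't satisfy it, so the call returns None.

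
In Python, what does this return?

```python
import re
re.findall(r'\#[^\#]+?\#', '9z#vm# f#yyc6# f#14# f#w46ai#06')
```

`findall` yields the raw match text (4 of them) because the pattern has no groups.

['#vm#', '#yyc6#', '#14#', '#w46ai#']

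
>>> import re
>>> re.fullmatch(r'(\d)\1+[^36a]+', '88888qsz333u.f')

The backreference `\1` re-matches whatever the first group consumed, character for character.
`re.fullmatch` is like wrapping the pattern in `^…$` (in single-line mode).
Here the pattern can't cover the whole string, so the call returns None.

None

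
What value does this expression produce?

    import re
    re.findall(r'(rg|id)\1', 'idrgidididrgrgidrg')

['id', 'rg']

After group 1 captures some text, `\1` only succeeds where that same text appears again.
Because there's exactly one group, `findall` drops the full match and keeps group 1 from each hit.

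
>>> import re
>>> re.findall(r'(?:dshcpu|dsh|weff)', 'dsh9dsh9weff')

['dsh', 'dsh', 'weff']

Walking the string: at [0:3] → 'dsh'; at [4:7] → 'dsh'; at [8:12] → 'weff'.
`findall` yields the raw match text (3 of them) because the pattern has no groups.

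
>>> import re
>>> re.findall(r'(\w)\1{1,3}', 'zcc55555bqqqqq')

After group 1 captures some text, `\1` only succeeds where that same text appears again.
Because there's exactly one group, `findall` drops the full match and keeps group 1 from each hit.

['c', '5', 'q']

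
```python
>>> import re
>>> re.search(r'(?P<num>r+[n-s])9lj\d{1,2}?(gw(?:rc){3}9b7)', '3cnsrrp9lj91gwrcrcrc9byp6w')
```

None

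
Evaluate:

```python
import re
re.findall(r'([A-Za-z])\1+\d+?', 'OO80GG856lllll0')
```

After group 1 captures some text, `\1` only succeeds where that same text appears again.
Walking the string: at [0:3] match 'OO8', group 1 = 'O'; at [4:7] match 'GG8', group 1 = 'G'; at [9:15] match 'lllll0', group 1 = 'l'.
Because there's exactly one group, `findall` drops the full match and keeps group 1 from each hit.

['O', 'G', 'l']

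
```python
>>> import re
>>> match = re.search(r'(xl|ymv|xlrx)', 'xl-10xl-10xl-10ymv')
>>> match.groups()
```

('xl',)

`re.search` tries every starting position until one works.
The match spans [0:2] → 'xl'.
Captured: group 1 = 'xl'.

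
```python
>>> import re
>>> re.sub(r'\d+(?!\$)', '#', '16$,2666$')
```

'#6$,#6$'

The negative lookahead/lookbehind blocks any match where the forbidden context is present.
Matches: at [0:1] → '1'; at [4:7] → '266'.
`sub` substitutes '#' at each match site.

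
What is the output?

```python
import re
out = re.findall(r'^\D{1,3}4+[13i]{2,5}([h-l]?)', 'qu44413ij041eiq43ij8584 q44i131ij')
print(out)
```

Because there's exactly one group, `findall` drops the full match and keeps group 1 from the one hit.

['j']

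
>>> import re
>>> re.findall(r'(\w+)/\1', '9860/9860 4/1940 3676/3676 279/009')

The backreference `\1` re-matches whatever the first group consumed, character for character.
`findall` collects group 1 from each match (2 total).

['9860', '3676']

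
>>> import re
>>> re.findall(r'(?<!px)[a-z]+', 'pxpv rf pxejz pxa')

['pxpv', 'rf', 'pxejz', 'pxa']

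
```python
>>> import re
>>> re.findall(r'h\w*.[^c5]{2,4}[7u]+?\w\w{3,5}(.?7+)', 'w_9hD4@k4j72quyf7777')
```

['777']

With a single group, `findall` returns only what that group captured — 1 item.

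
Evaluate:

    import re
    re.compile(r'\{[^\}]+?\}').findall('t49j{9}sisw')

['{9}']

Scanning left to right: at [4:7] → '{9}'.
`findall` yields the raw match text (1 of them) because the pattern has no groups.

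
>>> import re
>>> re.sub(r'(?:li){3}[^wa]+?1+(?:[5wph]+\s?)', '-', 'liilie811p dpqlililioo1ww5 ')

'liilie811p dpq-'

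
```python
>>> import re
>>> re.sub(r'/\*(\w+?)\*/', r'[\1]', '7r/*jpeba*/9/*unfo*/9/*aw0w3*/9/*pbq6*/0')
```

'7r[jpeba]9[unfo]9[aw0w3]9[pbq6]0'

Matches: at [2:11] → '/*jpeba*/'; at [12:20] → '/*unfo*/'; at [21:30] → '/*aw0w3*/'; at [31:39] → '/*pbq6*/'.
The replacement refers to a captured group, so each match is rewritten using its own captured text.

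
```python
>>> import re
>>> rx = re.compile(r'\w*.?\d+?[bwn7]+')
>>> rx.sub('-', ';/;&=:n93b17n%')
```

';/;&=:-%'

This matches zero or more of a word character, then optionally any character, then one or more of a digit (lazy); then one or more of one of [bwn7].
Matches: at [6:13] → 'n93b17n'.
Every occurrence is swapped for '-'.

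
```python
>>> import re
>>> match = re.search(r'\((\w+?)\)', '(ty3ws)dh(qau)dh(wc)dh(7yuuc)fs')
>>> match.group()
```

'(ty3ws)'

The match spans [0:7] → '(ty3ws)'.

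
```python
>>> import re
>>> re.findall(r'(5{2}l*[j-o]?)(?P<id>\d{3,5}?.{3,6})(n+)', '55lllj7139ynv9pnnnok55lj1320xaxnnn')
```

[('55lllj', '7139ynv9p', 'nnn'), ('55lj', '1320xaxnn', 'n')]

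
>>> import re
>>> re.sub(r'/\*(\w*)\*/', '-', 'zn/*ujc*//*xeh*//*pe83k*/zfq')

Matches: at [2:9] → '/*ujc*/'; at [9:16] → '/*xeh*/'; at [16:25] → '/*pe83k*/'.
`sub` substitutes '-' at each match site.

'zn---zfq'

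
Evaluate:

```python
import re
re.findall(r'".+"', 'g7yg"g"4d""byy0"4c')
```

Since nothing is captured, `findall` lists the 1 matched substring directly.

['"g"4d""byy0"']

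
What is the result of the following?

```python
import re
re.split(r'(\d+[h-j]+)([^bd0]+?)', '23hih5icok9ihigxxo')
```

['', '23hih', '5', 'icok', '9ihi', 'g', 'xxo']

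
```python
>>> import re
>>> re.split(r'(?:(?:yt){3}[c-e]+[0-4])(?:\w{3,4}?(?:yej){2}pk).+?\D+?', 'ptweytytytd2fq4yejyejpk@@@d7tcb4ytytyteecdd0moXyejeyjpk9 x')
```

['ptwe', '@d7tcb4ytytyteecdd0moXyejeyjpk9 x']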